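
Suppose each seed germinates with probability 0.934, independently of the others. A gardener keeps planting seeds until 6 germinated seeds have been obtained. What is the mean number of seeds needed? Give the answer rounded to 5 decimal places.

Y = total seeds until the sixth success; negative binomial with r=6, p=0.934.
E[Y] = r / p = 6 / 0.934 = 6.4239829

6.42398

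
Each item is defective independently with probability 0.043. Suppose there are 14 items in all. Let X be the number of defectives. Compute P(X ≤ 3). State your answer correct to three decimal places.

0.998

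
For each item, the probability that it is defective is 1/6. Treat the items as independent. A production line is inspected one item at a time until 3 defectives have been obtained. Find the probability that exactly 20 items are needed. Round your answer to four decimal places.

0.0357

Y = trial on which the third success occurs; negative binomial, r=3, p=0.166667.
P(Y=20) = C(19,2) · p^3 · (1−p)^17
= 171 · 0.0046296 · 0.045073 = 0.035683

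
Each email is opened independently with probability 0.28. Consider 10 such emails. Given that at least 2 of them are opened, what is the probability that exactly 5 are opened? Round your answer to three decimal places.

0.103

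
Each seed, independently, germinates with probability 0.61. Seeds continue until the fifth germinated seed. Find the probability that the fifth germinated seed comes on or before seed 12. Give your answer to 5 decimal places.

0.95065

Finishing within 12 seeds ⇔ at least 5 successes in the first 12. With X ~ Binomial(12, 0.61), P(Y ≤ 12) = 1 − P(X ≤ 4).
  k=0: C(12,0)·0.61^0·0.39^12 = 0.0000124
  k=1: C(12,1)·0.61^1·0.39^11 = 0.0002324
  k=2: C(12,2)·0.61^2·0.39^10 = 0.0019992
  k=3: C(12,3)·0.61^3·0.39^9 = 0.0104230
  k=4: C(12,4)·0.61^4·0.39^8 = 0.0366810
1 − 0.0493480 = 0.9506520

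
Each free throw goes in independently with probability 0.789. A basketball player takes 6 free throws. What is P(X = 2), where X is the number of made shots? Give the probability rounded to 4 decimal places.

X ~ Binomial(n=6, p=0.789).
P(X=2) = C(6,2) · p^2 · (1−p)^4
= 15 · 0.62252 · 0.0019821 = 0.018509

0.0185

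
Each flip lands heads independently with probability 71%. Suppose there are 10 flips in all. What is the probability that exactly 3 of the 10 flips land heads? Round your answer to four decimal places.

0.0074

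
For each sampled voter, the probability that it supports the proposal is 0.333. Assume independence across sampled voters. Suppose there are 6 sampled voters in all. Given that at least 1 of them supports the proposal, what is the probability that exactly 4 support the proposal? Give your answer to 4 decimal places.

0.0900

X ~ Binomial(6, 0.333). Want P(X=4 | X≥1) = P(X=4) / P(X≥1).
P(X=4) = C(6,4)·0.333^4·0.667^2 = 0.082058
P(X≥1) = 1 − 0.088055 = 0.911945
Ratio = 0.082058 / 0.911945 = 0.089981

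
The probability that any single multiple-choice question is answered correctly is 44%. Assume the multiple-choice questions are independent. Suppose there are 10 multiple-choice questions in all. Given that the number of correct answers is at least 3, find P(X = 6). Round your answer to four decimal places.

X ~ Binomial(10, 0.44). Want P(X=6 | X≥3) = P(X=6) / P(X≥3).
P(X=6) = C(10,6)·0.44^6·0.56^4 = 0.149861
P(X≥3) = 1 − 0.003033 − 0.023831 − 0.084260 = 0.888876
Ratio = 0.149861 / 0.888876 = 0.168596

0.1686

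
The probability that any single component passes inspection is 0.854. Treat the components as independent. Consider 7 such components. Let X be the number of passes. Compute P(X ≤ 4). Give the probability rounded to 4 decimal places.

X ~ Binomial(7, 0.854); P(X ≤ 4) = Σ C(7,k) p^k (1−p)^(7−k) over k:
  k=0: C(7,0)·0.854^0·0.146^7 = 0.000001
  k=1: C(7,1)·0.854^1·0.146^6 = 0.000058
  k=2: C(7,2)·0.854^2·0.146^5 = 0.001016
  k=3: C(7,3)·0.854^3·0.146^4 = 0.009905
  k=4: C(7,4)·0.854^4·0.146^3 = 0.057937
Total = 0.068918

0.0689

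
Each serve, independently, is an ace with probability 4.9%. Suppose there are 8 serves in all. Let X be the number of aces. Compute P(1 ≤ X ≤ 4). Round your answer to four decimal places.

0.3310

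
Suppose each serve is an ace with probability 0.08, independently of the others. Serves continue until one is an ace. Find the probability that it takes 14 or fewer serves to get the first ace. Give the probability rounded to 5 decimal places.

0.68881

Y = number of serves to the first success; geometric, p = 0.08.
P(Y ≤ 14) = 1 − (1−p)^14 = 1 − 0.3111928 = 0.6888072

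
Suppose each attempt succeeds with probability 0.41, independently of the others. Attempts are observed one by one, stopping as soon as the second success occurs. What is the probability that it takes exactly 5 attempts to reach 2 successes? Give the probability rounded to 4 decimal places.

0.1381

Y = trial on which the second success occurs; negative binomial, r=2, p=0.41.
P(Y=5) = C(4,1) · p^2 · (1−p)^3
= 4 · 0.1681 · 0.20538 = 0.138097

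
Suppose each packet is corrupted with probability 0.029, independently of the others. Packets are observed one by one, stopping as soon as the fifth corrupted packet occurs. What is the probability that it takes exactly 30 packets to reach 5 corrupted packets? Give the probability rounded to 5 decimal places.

Y = trial on which the fifth success occurs; negative binomial, r=5, p=0.029.
P(Y=30) = C(29,4) · p^5 · (1−p)^25
= 23751 · 2.0511e-08 · 0.47916 = 0.0002334

0.00023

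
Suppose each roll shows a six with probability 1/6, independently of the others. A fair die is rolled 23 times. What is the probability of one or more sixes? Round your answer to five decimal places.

0.98491

P(at least one) = 1 − P(none) = 1 − (1 − 0.166667)^23
= 1 − 0.0150949 = 0.9849051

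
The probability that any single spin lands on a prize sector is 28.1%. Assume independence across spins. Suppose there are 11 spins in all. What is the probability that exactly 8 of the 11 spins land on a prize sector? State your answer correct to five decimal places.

0.00238

X ~ Binomial(n=11, p=0.281).
P(X=8) = C(11,8) · p^8 · (1−p)^3
= 165 · 3.8873e-05 · 0.37169 = 0.0023841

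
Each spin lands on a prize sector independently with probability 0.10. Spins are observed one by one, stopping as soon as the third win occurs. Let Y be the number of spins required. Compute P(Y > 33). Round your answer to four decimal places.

0.3457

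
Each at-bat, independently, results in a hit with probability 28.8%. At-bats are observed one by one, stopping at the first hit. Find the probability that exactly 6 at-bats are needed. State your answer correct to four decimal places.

0.0527

Geometric (trials to first success), p = 0.288.
P(Y = 6) = (1−p)^5 · p = 0.18298 · 0.288 = 0.052698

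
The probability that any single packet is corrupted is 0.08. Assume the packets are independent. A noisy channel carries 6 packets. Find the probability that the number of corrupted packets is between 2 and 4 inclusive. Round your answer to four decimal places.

X ~ Binomial(6, 0.08); P(2 ≤ X ≤ 4) = Σ C(6,k) p^k (1−p)^(6−k) over k:
  k=2: C(6,2)·0.08^2·0.92^4 = 0.068774
  k=3: C(6,3)·0.08^3·0.92^3 = 0.007974
  k=4: C(6,4)·0.08^4·0.92^2 = 0.000520
Total = 0.077268

0.0773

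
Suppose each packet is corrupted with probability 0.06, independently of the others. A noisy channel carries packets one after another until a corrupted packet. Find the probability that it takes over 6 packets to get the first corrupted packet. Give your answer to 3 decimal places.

Y = number of packets to the first success; geometric, p = 0.06.
P(Y > 6) = P(first 6 all fail) = (1−p)^6 = 0.68987

0.690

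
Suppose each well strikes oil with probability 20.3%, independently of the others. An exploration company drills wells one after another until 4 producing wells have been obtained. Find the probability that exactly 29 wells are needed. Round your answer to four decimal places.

Y = trial on which the fourth success occurs; negative binomial, r=4, p=0.203.
P(Y=29) = C(28,3) · p^4 · (1−p)^25
= 3276 · 0.0016982 · 0.0034392 = 0.019133

0.0191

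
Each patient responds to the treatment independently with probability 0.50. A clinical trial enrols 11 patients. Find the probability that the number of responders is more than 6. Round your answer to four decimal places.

0.2744

X ~ Binomial(11, 0.50); P(X ≥ 7) = Σ C(11,k) p^k (1−p)^(11−k) over k:
  k=7: C(11,7)·0.50^7·0.50^4 = 0.161133
  k=8: C(11,8)·0.50^8·0.50^3 = 0.080566
  k=9: C(11,9)·0.50^9·0.50^2 = 0.026855
  k=10: C(11,10)·0.50^10·0.50^1 = 0.005371
  k=11: C(11,11)·0.50^11·0.50^0 = 0.000488
Total = 0.274414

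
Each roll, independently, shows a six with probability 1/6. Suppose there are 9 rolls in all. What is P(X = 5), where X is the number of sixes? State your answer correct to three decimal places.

0.008

X ~ Binomial(n=9, p=0.166667).
P(X=5) = C(9,5) · p^5 · (1−p)^4
= 126 · 0.0001286 · 0.48225 = 0.00781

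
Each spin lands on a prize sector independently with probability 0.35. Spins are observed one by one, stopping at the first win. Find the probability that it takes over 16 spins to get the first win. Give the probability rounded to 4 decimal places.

Y = number of spins to the first success; geometric, p = 0.35.
P(Y > 16) = P(first 16 all fail) = (1−p)^16 = 0.001015

0.0010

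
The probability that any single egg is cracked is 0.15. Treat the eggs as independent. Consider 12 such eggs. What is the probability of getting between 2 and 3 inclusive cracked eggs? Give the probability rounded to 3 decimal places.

0.464

X ~ Binomial(12, 0.15); P(2 ≤ X ≤ 3) = Σ C(12,k) p^k (1−p)^(12−k) over k:
  k=2: C(12,2)·0.15^2·0.85^10 = 0.29236
  k=3: C(12,3)·0.15^3·0.85^9 = 0.17198
Total = 0.46433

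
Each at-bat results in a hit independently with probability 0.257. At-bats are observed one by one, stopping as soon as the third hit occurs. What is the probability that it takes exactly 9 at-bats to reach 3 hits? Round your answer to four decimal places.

Y = trial on which the third success occurs; negative binomial, r=3, p=0.257.
P(Y=9) = C(8,2) · p^3 · (1−p)^6
= 28 · 0.016975 · 0.16824 = 0.079963

0.0800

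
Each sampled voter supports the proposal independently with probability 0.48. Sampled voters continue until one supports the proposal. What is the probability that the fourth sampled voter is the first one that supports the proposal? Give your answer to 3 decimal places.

0.067

Geometric (trials to first success), p = 0.48.
P(Y = 4) = (1−p)^3 · p = 0.14061 · 0.48 = 0.06749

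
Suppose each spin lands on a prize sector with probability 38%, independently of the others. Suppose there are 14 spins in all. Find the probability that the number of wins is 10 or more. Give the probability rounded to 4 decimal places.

0.0117

X ~ Binomial(14, 0.38); P(X ≥ 10) = Σ C(14,k) p^k (1−p)^(14−k) over k:
  k=10: C(14,10)·0.38^10·0.62^4 = 0.009286
  k=11: C(14,11)·0.38^11·0.62^3 = 0.002070
  k=12: C(14,12)·0.38^12·0.62^2 = 0.000317
  k=13: C(14,13)·0.38^13·0.62^1 = 0.000030
  k=14: C(14,14)·0.38^14·0.62^0 = 0.000001
Total = 0.011704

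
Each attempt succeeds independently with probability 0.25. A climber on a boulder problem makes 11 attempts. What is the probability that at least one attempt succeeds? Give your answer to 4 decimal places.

0.9578

P(at least one) = 1 − P(none) = 1 − (1 − 0.25)^11
= 1 − 0.042235 = 0.957765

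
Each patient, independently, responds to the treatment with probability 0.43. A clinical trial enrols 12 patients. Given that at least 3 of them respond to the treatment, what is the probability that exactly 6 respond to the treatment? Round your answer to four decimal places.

X ~ Binomial(12, 0.43). Want P(X=6 | X≥3) = P(X=6) / P(X≥3).
P(X=6) = C(12,6)·0.43^6·0.57^6 = 0.200323
P(X≥3) = 1 − 0.001176 − 0.010648 − 0.044180 = 0.943995
Ratio = 0.200323 / 0.943995 = 0.212208

0.2122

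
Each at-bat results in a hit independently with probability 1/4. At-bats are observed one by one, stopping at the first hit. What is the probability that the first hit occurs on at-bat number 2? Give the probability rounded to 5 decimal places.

Geometric (trials to first success), p = 0.25.
P(Y = 2) = (1−p)^1 · p = 0.75 · 0.25 = 0.1875000

0.18750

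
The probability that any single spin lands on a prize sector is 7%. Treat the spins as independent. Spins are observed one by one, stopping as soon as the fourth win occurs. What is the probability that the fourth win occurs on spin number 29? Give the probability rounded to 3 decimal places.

0.013

Y = trial on which the fourth success occurs; negative binomial, r=4, p=0.07.
P(Y=29) = C(28,3) · p^4 · (1−p)^25
= 3276 · 2.401e-05 · 0.16296 = 0.01282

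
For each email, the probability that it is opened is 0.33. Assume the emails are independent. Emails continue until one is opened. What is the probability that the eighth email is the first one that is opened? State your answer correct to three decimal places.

Geometric (trials to first success), p = 0.33.
P(Y = 8) = (1−p)^7 · p = 0.060607 · 0.33 = 0.02000

0.020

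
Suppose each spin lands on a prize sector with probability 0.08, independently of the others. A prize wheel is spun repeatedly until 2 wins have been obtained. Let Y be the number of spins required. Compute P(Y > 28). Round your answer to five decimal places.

0.33263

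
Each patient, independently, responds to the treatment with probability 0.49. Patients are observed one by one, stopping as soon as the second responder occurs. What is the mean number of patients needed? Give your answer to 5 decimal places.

4.08163

Y = total patients until the second success; negative binomial with r=2, p=0.49.
E[Y] = r / p = 2 / 0.49 = 4.0816327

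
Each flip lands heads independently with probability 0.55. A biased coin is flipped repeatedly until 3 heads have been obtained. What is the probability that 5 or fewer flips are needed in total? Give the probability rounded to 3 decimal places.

Finishing within 5 flips ⇔ at least 3 successes in the first 5. With X ~ Binomial(5, 0.55), P(Y ≤ 5) = 1 − P(X ≤ 2).
  k=0: C(5,0)·0.55^0·0.45^5 = 0.01845
  k=1: C(5,1)·0.55^1·0.45^4 = 0.11277
  k=2: C(5,2)·0.55^2·0.45^3 = 0.27565
1 − 0.40687 = 0.59313

0.593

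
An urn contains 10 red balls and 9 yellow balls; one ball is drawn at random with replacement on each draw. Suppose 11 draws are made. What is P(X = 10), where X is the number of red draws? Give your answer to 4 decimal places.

0.0085

X ~ Binomial(n=11, p=0.526316).
P(X=10) = C(11,10) · p^10 · (1−p)^1
= 11 · 0.001631 · 0.47368 = 0.008499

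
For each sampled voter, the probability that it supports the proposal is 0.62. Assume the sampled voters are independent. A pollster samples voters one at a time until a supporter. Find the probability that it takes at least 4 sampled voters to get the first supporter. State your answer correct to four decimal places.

0.0549

Y = number of sampled voters to the first success; geometric, p = 0.62.
P(Y > 3) = P(first 3 all fail) = (1−p)^3 = 0.054872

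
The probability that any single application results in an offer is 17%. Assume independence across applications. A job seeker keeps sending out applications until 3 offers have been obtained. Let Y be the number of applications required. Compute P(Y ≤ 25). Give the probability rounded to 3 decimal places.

0.823

Finishing within 25 applications ⇔ at least 3 successes in the first 25. With X ~ Binomial(25, 0.17), P(Y ≤ 25) = 1 − P(X ≤ 2).
  k=0: C(25,0)·0.17^0·0.83^25 = 0.00948
  k=1: C(25,1)·0.17^1·0.83^24 = 0.04856
  k=2: C(25,2)·0.17^2·0.83^23 = 0.11935
1 − 0.17739 = 0.82261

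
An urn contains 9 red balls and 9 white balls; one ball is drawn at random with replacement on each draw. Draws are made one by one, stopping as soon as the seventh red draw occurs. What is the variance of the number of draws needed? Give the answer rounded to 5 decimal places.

Y = total draws until the seventh success; negative binomial with r=7, p=0.50.
Var(Y) = r(1−p)/p² = 7·0.50 / 0.50² = 14.0000000

14.00000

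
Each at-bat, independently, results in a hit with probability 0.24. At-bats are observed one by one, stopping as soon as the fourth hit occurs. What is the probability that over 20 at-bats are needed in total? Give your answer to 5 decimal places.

0.25693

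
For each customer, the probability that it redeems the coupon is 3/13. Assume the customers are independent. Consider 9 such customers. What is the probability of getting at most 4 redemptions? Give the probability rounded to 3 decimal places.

0.965

X ~ Binomial(9, 0.230769); P(X ≤ 4) = Σ C(9,k) p^k (1−p)^(9−k) over k:
  k=0: C(9,0)·0.230769^0·0.769231^9 = 0.09430
  k=1: C(9,1)·0.230769^1·0.769231^8 = 0.25461
  k=2: C(9,2)·0.230769^2·0.769231^7 = 0.30553
  k=3: C(9,3)·0.230769^3·0.769231^6 = 0.21387
  k=4: C(9,4)·0.230769^4·0.769231^5 = 0.09624
Total = 0.96455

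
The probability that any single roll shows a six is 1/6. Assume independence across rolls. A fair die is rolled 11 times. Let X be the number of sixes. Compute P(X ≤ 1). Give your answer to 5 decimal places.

0.43068

X ~ Binomial(11, 0.166667); P(X ≤ 1) = Σ C(11,k) p^k (1−p)^(11−k) over k:
  k=0: C(11,0)·0.166667^0·0.833333^11 = 0.1345880
  k=1: C(11,1)·0.166667^1·0.833333^10 = 0.2960936
Total = 0.4306816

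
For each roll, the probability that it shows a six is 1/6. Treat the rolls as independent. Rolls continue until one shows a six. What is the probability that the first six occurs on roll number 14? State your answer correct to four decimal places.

Geometric (trials to first success), p = 0.166667.
P(Y = 14) = (1−p)^13 · p = 0.093464 · 0.166667 = 0.015577

0.0156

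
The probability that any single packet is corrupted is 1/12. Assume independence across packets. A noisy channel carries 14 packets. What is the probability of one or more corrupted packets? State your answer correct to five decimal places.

P(at least one) = 1 − P(none) = 1 − (1 − 0.083333)^14
= 1 − 0.2957741 = 0.7042259

0.70423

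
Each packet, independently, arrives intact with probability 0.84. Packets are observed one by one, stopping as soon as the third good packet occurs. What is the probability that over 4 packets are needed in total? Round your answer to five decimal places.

0.12280

Needing more than 4 packets ⇔ fewer than 3 successes in the first 4. With X ~ Binomial(4, 0.84), P(Y > 4) = P(X ≤ 2).
  k=0: C(4,0)·0.84^0·0.16^4 = 0.0006554
  k=1: C(4,1)·0.84^1·0.16^3 = 0.0137626
  k=2: C(4,2)·0.84^2·0.16^2 = 0.1083802
P(X ≤ 2) = 0.1227981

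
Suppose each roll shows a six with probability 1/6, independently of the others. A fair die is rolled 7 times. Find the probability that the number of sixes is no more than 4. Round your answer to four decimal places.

0.9980

X ~ Binomial(7, 0.166667); P(X ≤ 4) = Σ C(7,k) p^k (1−p)^(7−k) over k:
  k=0: C(7,0)·0.166667^0·0.833333^7 = 0.279082
  k=1: C(7,1)·0.166667^1·0.833333^6 = 0.390714
  k=2: C(7,2)·0.166667^2·0.833333^5 = 0.234429
  k=3: C(7,3)·0.166667^3·0.833333^4 = 0.078143
  k=4: C(7,4)·0.166667^4·0.833333^3 = 0.015629
Total = 0.997996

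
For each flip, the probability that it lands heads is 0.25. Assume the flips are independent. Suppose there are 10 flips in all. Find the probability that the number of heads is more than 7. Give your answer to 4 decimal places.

0.0004

X ~ Binomial(10, 0.25); P(X ≥ 8) = Σ C(10,k) p^k (1−p)^(10−k) over k:
  k=8: C(10,8)·0.25^8·0.75^2 = 0.000386
  k=9: C(10,9)·0.25^9·0.75^1 = 0.000029
  k=10: C(10,10)·0.25^10·0.75^0 = 0.000001
Total = 0.000416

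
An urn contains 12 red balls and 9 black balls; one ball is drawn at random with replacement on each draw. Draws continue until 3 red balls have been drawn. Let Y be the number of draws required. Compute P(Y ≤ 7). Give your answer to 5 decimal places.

0.87342

Finishing within 7 draws ⇔ at least 3 successes in the first 7. With X ~ Binomial(7, 0.571429), P(Y ≤ 7) = 1 − P(X ≤ 2).
  k=0: C(7,0)·0.571429^0·0.428571^7 = 0.0026556
  k=1: C(7,1)·0.571429^1·0.428571^6 = 0.0247856
  k=2: C(7,2)·0.571429^2·0.428571^5 = 0.0991424
1 − 0.1265836 = 0.8734164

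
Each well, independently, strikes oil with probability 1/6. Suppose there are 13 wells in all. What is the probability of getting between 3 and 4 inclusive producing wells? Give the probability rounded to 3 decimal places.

X ~ Binomial(13, 0.166667); P(3 ≤ X ≤ 4) = Σ C(13,k) p^k (1−p)^(13−k) over k:
  k=3: C(13,3)·0.166667^3·0.833333^10 = 0.21385
  k=4: C(13,4)·0.166667^4·0.833333^9 = 0.10692
Total = 0.32077

0.321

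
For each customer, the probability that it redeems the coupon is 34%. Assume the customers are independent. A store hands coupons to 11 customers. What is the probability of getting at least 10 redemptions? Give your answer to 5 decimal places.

0.00016

X ~ Binomial(11, 0.34); P(X ≥ 10) = Σ C(11,k) p^k (1−p)^(11−k) over k:
  k=10: C(11,10)·0.34^10·0.66^1 = 0.0001499
  k=11: C(11,11)·0.34^11·0.66^0 = 0.0000070
Total = 0.0001569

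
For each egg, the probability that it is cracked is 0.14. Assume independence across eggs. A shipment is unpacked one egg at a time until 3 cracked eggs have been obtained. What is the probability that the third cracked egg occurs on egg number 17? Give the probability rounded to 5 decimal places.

Y = trial on which the third success occurs; negative binomial, r=3, p=0.14.
P(Y=17) = C(16,2) · p^3 · (1−p)^14
= 120 · 0.002744 · 0.12105 = 0.0398606

0.03986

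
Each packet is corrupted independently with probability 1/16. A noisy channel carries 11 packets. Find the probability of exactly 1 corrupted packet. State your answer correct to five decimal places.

X ~ Binomial(n=11, p=0.0625).
P(X=1) = C(11,1) · p^1 · (1−p)^10
= 11 · 0.0625 · 0.52446 = 0.3605666

0.36057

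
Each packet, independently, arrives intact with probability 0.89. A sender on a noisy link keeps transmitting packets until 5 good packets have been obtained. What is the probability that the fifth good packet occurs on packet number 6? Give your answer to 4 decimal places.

Y = trial on which the fifth success occurs; negative binomial, r=5, p=0.89.
P(Y=6) = C(5,4) · p^5 · (1−p)^1
= 5 · 0.55841 · 0.11 = 0.307123

0.3071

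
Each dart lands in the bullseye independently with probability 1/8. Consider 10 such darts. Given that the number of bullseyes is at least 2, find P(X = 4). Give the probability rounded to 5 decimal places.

0.06372

X ~ Binomial(10, 0.125). Want P(X=4 | X≥2) = P(X=4) / P(X≥2).
P(X=4) = C(10,4)·0.125^4·0.875^6 = 0.0230095
P(X≥2) = 1 − 0.2630756 − 0.3758223 = 0.3611022
Ratio = 0.0230095 / 0.3611022 = 0.0637203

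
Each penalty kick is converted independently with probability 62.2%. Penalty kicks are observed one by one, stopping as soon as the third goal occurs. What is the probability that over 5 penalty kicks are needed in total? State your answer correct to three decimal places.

Needing more than 5 penalty kicks ⇔ fewer than 3 successes in the first 5. With X ~ Binomial(5, 0.622), P(Y > 5) = P(X ≤ 2).
  k=0: C(5,0)·0.622^0·0.378^5 = 0.00772
  k=1: C(5,1)·0.622^1·0.378^4 = 0.06349
  k=2: C(5,2)·0.622^2·0.378^3 = 0.20896
P(X ≤ 2) = 0.28017

0.280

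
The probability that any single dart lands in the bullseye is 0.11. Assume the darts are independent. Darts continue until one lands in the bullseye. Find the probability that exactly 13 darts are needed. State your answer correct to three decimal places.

Geometric (trials to first success), p = 0.11.
P(Y = 13) = (1−p)^12 · p = 0.24699 · 0.11 = 0.02717

0.027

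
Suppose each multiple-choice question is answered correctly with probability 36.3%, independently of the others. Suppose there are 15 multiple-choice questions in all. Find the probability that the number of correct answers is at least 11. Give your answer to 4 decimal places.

0.0039

X ~ Binomial(15, 0.363); P(X ≥ 11) = Σ C(15,k) p^k (1−p)^(15−k) over k:
  k=11: C(15,11)·0.363^11·0.637^4 = 0.003241
  k=12: C(15,12)·0.363^12·0.637^3 = 0.000616
  k=13: C(15,13)·0.363^13·0.637^2 = 0.000081
  k=14: C(15,14)·0.363^14·0.637^1 = 0.000007
  k=15: C(15,15)·0.363^15·0.637^0 = 0.000000
Total = 0.003944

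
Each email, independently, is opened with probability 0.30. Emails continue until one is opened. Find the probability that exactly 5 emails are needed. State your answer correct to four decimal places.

Geometric (trials to first success), p = 0.30.
P(Y = 5) = (1−p)^4 · p = 0.2401 · 0.30 = 0.072030

0.0720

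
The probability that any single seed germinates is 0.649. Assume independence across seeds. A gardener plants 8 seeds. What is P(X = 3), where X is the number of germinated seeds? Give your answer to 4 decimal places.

0.0816

X ~ Binomial(n=8, p=0.649).
P(X=3) = C(8,3) · p^3 · (1−p)^5
= 56 · 0.27336 · 0.0053276 = 0.081556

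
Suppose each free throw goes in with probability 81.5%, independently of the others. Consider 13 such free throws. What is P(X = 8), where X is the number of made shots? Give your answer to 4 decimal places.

0.0543

X ~ Binomial(n=13, p=0.815).
P(X=8) = C(13,8) · p^8 · (1−p)^5
= 1287 · 0.19465 · 0.0002167 = 0.054287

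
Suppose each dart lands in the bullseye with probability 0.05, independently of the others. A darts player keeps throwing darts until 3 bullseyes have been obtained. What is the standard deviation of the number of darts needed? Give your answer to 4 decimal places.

Y = total darts until the third success; negative binomial with r=3, p=0.05.
SD(Y) = √[r(1−p)/p²] = √(1140.000000) = 33.763886

33.7639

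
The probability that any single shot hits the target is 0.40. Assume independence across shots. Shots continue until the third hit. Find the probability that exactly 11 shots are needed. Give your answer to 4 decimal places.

0.0484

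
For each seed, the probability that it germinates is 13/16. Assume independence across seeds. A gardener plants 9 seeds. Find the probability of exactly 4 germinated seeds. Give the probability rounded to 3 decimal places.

0.013

X ~ Binomial(n=9, p=0.8125).
P(X=4) = C(9,4) · p^4 · (1−p)^5
= 126 · 0.43581 · 0.00023174 = 0.01273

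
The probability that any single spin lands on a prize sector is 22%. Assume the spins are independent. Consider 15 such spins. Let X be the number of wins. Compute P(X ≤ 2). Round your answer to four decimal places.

X ~ Binomial(15, 0.22); P(X ≤ 2) = Σ C(15,k) p^k (1−p)^(15−k) over k:
  k=0: C(15,0)·0.22^0·0.78^15 = 0.024067
  k=1: C(15,1)·0.22^1·0.78^14 = 0.101821
  k=2: C(15,2)·0.22^2·0.78^13 = 0.201032
Total = 0.326920

0.3269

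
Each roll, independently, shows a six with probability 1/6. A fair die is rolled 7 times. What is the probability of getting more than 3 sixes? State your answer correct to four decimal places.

0.0176

X ~ Binomial(7, 0.166667); P(X ≥ 4) = Σ C(7,k) p^k (1−p)^(7−k) over k:
  k=4: C(7,4)·0.166667^4·0.833333^3 = 0.015629
  k=5: C(7,5)·0.166667^5·0.833333^2 = 0.001875
  k=6: C(7,6)·0.166667^6·0.833333^1 = 0.000125
  k=7: C(7,7)·0.166667^7·0.833333^0 = 0.000004
Total = 0.017633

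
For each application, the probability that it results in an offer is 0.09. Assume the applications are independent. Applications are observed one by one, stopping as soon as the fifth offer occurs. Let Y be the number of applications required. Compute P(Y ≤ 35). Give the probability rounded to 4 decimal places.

0.2032

Finishing within 35 applications ⇔ at least 5 successes in the first 35. With X ~ Binomial(35, 0.09), P(Y ≤ 35) = 1 − P(X ≤ 4).
  k=0: C(35,0)·0.09^0·0.91^35 = 0.036851
  k=1: C(35,1)·0.09^1·0.91^34 = 0.127561
  k=2: C(35,2)·0.09^2·0.91^33 = 0.214471
  k=3: C(35,3)·0.09^3·0.91^32 = 0.233325
  k=4: C(35,4)·0.09^4·0.91^31 = 0.184609
1 − 0.796817 = 0.203183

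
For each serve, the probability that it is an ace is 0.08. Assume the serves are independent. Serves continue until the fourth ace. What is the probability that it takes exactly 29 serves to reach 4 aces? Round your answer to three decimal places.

0.017

Y = trial on which the fourth success occurs; negative binomial, r=4, p=0.08.
P(Y=29) = C(28,3) · p^4 · (1−p)^25
= 3276 · 4.096e-05 · 0.12436 = 0.01669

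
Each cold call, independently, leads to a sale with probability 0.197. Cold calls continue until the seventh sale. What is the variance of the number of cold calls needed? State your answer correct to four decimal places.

Y = total cold calls until the seventh success; negative binomial with r=7, p=0.197.
Var(Y) = r(1−p)/p² = 7·0.803 / 0.197² = 144.837538

144.8375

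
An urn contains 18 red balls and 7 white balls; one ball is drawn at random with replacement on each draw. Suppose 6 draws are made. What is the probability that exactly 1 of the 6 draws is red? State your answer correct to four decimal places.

X ~ Binomial(n=6, p=0.72).
P(X=1) = C(6,1) · p^1 · (1−p)^5
= 6 · 0.72 · 0.001721 = 0.007435

0.0074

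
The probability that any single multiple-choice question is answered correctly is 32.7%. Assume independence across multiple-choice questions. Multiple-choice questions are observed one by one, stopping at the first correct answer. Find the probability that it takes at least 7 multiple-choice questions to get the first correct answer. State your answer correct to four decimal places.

0.0929

Y = number of multiple-choice questions to the first success; geometric, p = 0.327.
P(Y > 6) = P(first 6 all fail) = (1−p)^6 = 0.092916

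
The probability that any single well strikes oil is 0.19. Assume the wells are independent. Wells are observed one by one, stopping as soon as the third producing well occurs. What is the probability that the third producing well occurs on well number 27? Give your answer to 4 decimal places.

Y = trial on which the third success occurs; negative binomial, r=3, p=0.19.
P(Y=27) = C(26,2) · p^3 · (1−p)^24
= 325 · 0.006859 · 0.0063627 = 0.014184

0.0142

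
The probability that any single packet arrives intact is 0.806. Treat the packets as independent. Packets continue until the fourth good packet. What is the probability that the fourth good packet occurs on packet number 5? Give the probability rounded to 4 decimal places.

0.3275

Y = trial on which the fourth success occurs; negative binomial, r=4, p=0.806.
P(Y=5) = C(4,3) · p^4 · (1−p)^1
= 4 · 0.42203 · 0.194 = 0.327493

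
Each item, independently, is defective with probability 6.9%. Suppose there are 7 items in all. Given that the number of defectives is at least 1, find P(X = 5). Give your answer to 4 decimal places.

X ~ Binomial(7, 0.069). Want P(X=5 | X≥1) = P(X=5) / P(X≥1).
P(X=5) = C(7,5)·0.069^5·0.931^2 = 0.000028
P(X≥1) = 1 − 0.606244 = 0.393756
Ratio = 0.000028 / 0.393756 = 0.000072

0.0001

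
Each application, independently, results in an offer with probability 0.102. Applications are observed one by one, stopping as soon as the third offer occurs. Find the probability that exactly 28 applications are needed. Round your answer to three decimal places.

Y = trial on which the third success occurs; negative binomial, r=3, p=0.102.
P(Y=28) = C(27,2) · p^3 · (1−p)^25
= 351 · 0.0010612 · 0.067906 = 0.02529

0.025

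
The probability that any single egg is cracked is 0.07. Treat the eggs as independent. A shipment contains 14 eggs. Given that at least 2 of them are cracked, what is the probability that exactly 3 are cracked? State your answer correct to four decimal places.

0.2191

X ~ Binomial(14, 0.07). Want P(X=3 | X≥2) = P(X=3) / P(X≥2).
P(X=3) = C(14,3)·0.07^3·0.93^11 = 0.056196
P(X≥2) = 1 − 0.362044 − 0.381509 = 0.256447
Ratio = 0.056196 / 0.256447 = 0.219134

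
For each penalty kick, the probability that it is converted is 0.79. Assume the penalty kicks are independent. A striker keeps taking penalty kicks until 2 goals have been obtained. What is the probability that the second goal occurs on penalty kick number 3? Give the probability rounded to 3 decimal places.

Y = trial on which the second success occurs; negative binomial, r=2, p=0.79.
P(Y=3) = C(2,1) · p^2 · (1−p)^1
= 2 · 0.6241 · 0.21 = 0.26212

0.262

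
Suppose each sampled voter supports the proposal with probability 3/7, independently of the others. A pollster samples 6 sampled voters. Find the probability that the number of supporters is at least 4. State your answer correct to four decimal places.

0.2210

X ~ Binomial(6, 0.428571); P(X ≥ 4) = Σ C(6,k) p^k (1−p)^(6−k) over k:
  k=4: C(6,4)·0.428571^4·0.571429^2 = 0.165237
  k=5: C(6,5)·0.428571^5·0.571429^1 = 0.049571
  k=6: C(6,6)·0.428571^6·0.571429^0 = 0.006196
Total = 0.221005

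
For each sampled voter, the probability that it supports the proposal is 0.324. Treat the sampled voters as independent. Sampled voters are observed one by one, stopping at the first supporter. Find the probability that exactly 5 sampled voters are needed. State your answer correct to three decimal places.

0.068

Geometric (trials to first success), p = 0.324.
P(Y = 5) = (1−p)^4 · p = 0.20883 · 0.324 = 0.06766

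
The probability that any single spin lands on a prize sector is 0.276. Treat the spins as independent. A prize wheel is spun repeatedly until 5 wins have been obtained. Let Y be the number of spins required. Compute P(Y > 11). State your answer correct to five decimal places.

Needing more than 11 spins ⇔ fewer than 5 successes in the first 11. With X ~ Binomial(11, 0.276), P(Y > 11) = P(X ≤ 4).
  k=0: C(11,0)·0.276^0·0.724^11 = 0.0286500
  k=1: C(11,1)·0.276^1·0.724^10 = 0.1201399
  k=2: C(11,2)·0.276^2·0.724^9 = 0.2289960
  k=3: C(11,3)·0.276^3·0.724^8 = 0.2618905
  k=4: C(11,4)·0.276^4·0.724^7 = 0.1996734
P(X ≤ 4) = 0.8393498

0.83935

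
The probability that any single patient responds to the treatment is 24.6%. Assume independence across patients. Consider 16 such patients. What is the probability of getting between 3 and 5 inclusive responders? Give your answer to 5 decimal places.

X ~ Binomial(16, 0.246); P(3 ≤ X ≤ 5) = Σ C(16,k) p^k (1−p)^(16−k) over k:
  k=3: C(16,3)·0.246^3·0.754^13 = 0.2122369
  k=4: C(16,4)·0.246^4·0.754^12 = 0.2250443
  k=5: C(16,5)·0.246^5·0.754^11 = 0.1762150
Total = 0.6134962

0.61350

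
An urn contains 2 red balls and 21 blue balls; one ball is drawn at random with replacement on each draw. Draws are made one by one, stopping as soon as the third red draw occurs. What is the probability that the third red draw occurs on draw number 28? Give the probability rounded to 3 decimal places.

0.024

Y = trial on which the third success occurs; negative binomial, r=3, p=0.086957.
P(Y=28) = C(27,2) · p^3 · (1−p)^25
= 351 · 0.00065752 · 0.10287 = 0.02374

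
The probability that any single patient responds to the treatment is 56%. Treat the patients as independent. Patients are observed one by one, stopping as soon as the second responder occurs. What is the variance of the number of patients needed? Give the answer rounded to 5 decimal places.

Y = total patients until the second success; negative binomial with r=2, p=0.56.
Var(Y) = r(1−p)/p² = 2·0.44 / 0.56² = 2.8061224

2.80612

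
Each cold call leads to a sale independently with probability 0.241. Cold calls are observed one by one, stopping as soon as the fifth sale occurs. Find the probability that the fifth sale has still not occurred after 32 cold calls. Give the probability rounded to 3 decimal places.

Needing more than 32 cold calls ⇔ fewer than 5 successes in the first 32. With X ~ Binomial(32, 0.241), P(Y > 32) = P(X ≤ 4).
  k=0: C(32,0)·0.241^0·0.759^32 = 0.00015
  k=1: C(32,1)·0.241^1·0.759^31 = 0.00150
  k=2: C(32,2)·0.241^2·0.759^30 = 0.00736
  k=3: C(32,3)·0.241^3·0.759^29 = 0.02336
  k=4: C(32,4)·0.241^4·0.759^28 = 0.05378
P(X ≤ 4) = 0.08615

0.086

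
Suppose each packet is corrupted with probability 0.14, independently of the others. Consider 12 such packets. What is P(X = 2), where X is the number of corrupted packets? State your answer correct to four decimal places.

0.2863

X ~ Binomial(n=12, p=0.14).
P(X=2) = C(12,2) · p^2 · (1−p)^10
= 66 · 0.0196 · 0.2213 = 0.286276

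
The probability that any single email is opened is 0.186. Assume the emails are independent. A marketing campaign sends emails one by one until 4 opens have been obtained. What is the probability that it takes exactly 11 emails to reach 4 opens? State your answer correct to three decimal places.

0.034

Y = trial on which the fourth success occurs; negative binomial, r=4, p=0.186.
P(Y=11) = C(10,3) · p^4 · (1−p)^7
= 120 · 0.0011969 · 0.23679 = 0.03401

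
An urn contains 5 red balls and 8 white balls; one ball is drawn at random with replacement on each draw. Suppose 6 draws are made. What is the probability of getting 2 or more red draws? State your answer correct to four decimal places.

0.7420

X ~ Binomial(6, 0.384615); P(X ≥ 2) = Σ C(6,k) p^k (1−p)^(6−k) over k:
  k=2: C(6,2)·0.384615^2·0.615385^4 = 0.318223
  k=3: C(6,3)·0.384615^3·0.615385^3 = 0.265186
  k=4: C(6,4)·0.384615^4·0.615385^2 = 0.124306
  k=5: C(6,5)·0.384615^5·0.615385^1 = 0.031076
  k=6: C(6,6)·0.384615^6·0.615385^0 = 0.003237
Total = 0.742027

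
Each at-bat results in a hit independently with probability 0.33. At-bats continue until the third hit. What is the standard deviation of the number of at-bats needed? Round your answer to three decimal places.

Y = total at-bats until the third success; negative binomial with r=3, p=0.33.
SD(Y) = √[r(1−p)/p²] = √(18.45730) = 4.29620

4.296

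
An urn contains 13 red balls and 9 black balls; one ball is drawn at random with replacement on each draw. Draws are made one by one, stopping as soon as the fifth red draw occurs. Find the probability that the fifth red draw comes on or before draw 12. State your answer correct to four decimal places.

Finishing within 12 draws ⇔ at least 5 successes in the first 12. With X ~ Binomial(12, 0.590909), P(Y ≤ 12) = 1 − P(X ≤ 4).
  k=0: C(12,0)·0.590909^0·0.409091^12 = 0.000022
  k=1: C(12,1)·0.590909^1·0.409091^11 = 0.000381
  k=2: C(12,2)·0.590909^2·0.409091^10 = 0.003025
  k=3: C(12,3)·0.590909^3·0.409091^9 = 0.014567
  k=4: C(12,4)·0.590909^4·0.409091^8 = 0.047342
1 − 0.065337 = 0.934663

0.9347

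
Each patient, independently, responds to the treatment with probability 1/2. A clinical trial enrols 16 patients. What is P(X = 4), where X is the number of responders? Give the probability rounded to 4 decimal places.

0.0278

X ~ Binomial(n=16, p=0.50).
P(X=4) = C(16,4) · p^4 · (1−p)^12
= 1820 · 0.0625 · 0.00024414 = 0.027771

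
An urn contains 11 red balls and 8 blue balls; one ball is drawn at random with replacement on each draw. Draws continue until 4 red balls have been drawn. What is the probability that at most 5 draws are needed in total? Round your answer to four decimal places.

0.3016

Finishing within 5 draws ⇔ at least 4 successes in the first 5. With X ~ Binomial(5, 0.578947), P(Y ≤ 5) = 1 − P(X ≤ 3).
  k=0: C(5,0)·0.578947^0·0.421053^5 = 0.013234
  k=1: C(5,1)·0.578947^1·0.421053^4 = 0.090982
  k=2: C(5,2)·0.578947^2·0.421053^3 = 0.250200
  k=3: C(5,3)·0.578947^3·0.421053^2 = 0.344025
1 − 0.698441 = 0.301559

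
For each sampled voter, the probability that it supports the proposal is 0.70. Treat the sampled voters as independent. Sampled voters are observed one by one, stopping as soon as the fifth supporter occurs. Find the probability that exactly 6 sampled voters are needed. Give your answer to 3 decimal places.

Y = trial on which the fifth success occurs; negative binomial, r=5, p=0.70.
P(Y=6) = C(5,4) · p^5 · (1−p)^1
= 5 · 0.16807 · 0.3 = 0.25211

0.252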